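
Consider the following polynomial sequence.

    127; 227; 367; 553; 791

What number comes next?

Δ: 100 , 140 , 186 , 238
Δ²: 40 , 46 , 52
Δ³: 6 , 6
The third differences are constant (6).
52 + 6 = 58;  238 + 58 = 296;  791 + 296 = 1087

1087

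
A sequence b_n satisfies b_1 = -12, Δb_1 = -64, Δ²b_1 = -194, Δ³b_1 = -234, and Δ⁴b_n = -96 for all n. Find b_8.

Build the table forward from the leading diagonal:
D4: -96, -96, -96, -96, -96, -96, -96, -96
D3: -234, -330, -426, -522, -618, -714, -810, -906
D2: -194, -428, -758, -1184, -1706, -2324, -3038, -3848
D1: -64, -258, -686, -1444, -2628, -4334, -6658, -9696
b: -12, -76, -334, -1020, -2464, -5092, -9426, -16084

-16084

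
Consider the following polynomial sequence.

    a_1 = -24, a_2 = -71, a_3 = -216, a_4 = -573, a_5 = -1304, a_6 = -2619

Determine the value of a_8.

-8081

Δ: -47, -145, -357, -731, -1315
Δ²: -98, -212, -374, -584
Δ³: -114, -162, -210
Δ⁴: -48, -48
Constant fourth difference = -48, so extend:
-210 − 48 = -258;  -584 − 258 = -842;  -1315 − 842 = -2157;  -2619 − 2157 = -4776
-258 − 48 = -306;  -842 − 306 = -1148;  -2157 − 1148 = -3305;  -4776 − 3305 = -8081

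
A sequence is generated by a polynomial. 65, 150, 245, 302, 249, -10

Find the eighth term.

-1650

D1: 85, 95, 57, -53, -259
D2: 10, -38, -110, -206
D3: -48, -72, -96
D4: -24, -24
Constant fourth difference = -24, so extend:
-96 − 24 = -120;  -206 − 120 = -326;  -259 − 326 = -585;  -10 − 585 = -595
-120 − 24 = -144;  -326 − 144 = -470;  -585 − 470 = -1055;  -595 − 1055 = -1650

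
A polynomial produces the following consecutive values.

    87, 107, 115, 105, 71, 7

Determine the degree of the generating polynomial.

First differences: 20, 8, -10, -34, -64
Second differences: -12, -18, -24, -30
Third differences: -6, -6, -6
The third differences are constant, so the polynomial has degree 3.

3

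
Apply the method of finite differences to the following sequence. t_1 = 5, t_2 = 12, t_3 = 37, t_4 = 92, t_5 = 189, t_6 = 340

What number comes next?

D1: 7, 25, 55, 97, 151
D2: 18, 30, 42, 54
D3: 12, 12, 12
Third differences constant at 12.
54 + 12 = 66;  151 + 66 = 217;  340 + 217 = 557

557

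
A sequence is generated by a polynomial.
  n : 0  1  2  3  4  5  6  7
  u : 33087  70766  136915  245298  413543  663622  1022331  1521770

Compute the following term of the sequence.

2199823

Δ: 37679, 66149, 108383, 168245, 250079, 358709, 499439
Δ²: 28470, 42234, 59862, 81834, 108630, 140730
Δ³: 13764, 17628, 21972, 26796, 32100
Δ⁴: 3864, 4344, 4824, 5304
Δ⁵: 480, 480, 480
Constant fifth difference = 480, so extend:
5304 + 480 = 5784;  32100 + 5784 = 37884;  140730 + 37884 = 178614;  499439 + 178614 = 678053;  1521770 + 678053 = 2199823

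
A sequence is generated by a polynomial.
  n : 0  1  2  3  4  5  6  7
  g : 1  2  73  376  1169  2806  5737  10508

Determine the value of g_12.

D1: 1, 71, 303, 793, 1637, 2931, 4771
D2: 70, 232, 490, 844, 1294, 1840
D3: 162, 258, 354, 450, 546
D4: 96, 96, 96, 96
Constant fourth difference = 96, so extend:
546 + 96 = 642;  1840 + 642 = 2482;  4771 + 2482 = 7253;  10508 + 7253 = 17761
642 + 96 = 738;  2482 + 738 = 3220;  7253 + 3220 = 10473;  17761 + 10473 = 28234
738 + 96 = 834;  3220 + 834 = 4054;  10473 + 4054 = 14527;  28234 + 14527 = 42761
834 + 96 = 930;  4054 + 930 = 4984;  14527 + 4984 = 19511;  42761 + 19511 = 62272
930 + 96 = 1026;  4984 + 1026 = 6010;  19511 + 6010 = 25521;  62272 + 25521 = 87793

87793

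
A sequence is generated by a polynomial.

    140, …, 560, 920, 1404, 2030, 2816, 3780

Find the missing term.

306

Using the last 6 terms:
Δ: 360, 484, 626, 786, 964
Δ²: 124, 142, 160, 178
Δ³: 18, 18, 18
Constant third difference = 18.
Extend backward: 124 − 18 = 106;  360 − 106 = 254;  560 − 254 = 306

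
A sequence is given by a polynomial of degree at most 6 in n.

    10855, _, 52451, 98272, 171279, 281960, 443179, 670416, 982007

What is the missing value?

Using the last 7 terms:
Δ: 45821  73007  110681  161219  227237  311591
Δ²: 27186  37674  50538  66018  84354
Δ³: 10488  12864  15480  18336
Δ⁴: 2376  2616  2856
Δ⁵: 240  240
Constant fifth difference = 240.
Extend backward: 2376 − 240 = 2136;  10488 − 2136 = 8352;  27186 − 8352 = 18834;  45821 − 18834 = 26987;  52451 − 26987 = 25464

25464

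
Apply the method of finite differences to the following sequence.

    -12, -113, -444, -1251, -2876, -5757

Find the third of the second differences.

-818

D1: -101, -331, -807, -1625, -2881
D2: -230, -476, -818, -1256
D3: -246, -342, -438
D4: -96, -96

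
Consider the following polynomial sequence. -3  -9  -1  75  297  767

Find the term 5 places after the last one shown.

12087

D1: -6 , 8 , 76 , 222 , 470
D2: 14 , 68 , 146 , 248
D3: 54 , 78 , 102
D4: 24 , 24
The fourth differences are constant (24).
102 + 24 = 126;  248 + 126 = 374;  470 + 374 = 844;  767 + 844 = 1611
126 + 24 = 150;  374 + 150 = 524;  844 + 524 = 1368;  1611 + 1368 = 2979
150 + 24 = 174;  524 + 174 = 698;  1368 + 698 = 2066;  2979 + 2066 = 5045
174 + 24 = 198;  698 + 198 = 896;  2066 + 896 = 2962;  5045 + 2962 = 8007
198 + 24 = 222;  896 + 222 = 1118;  2962 + 1118 = 4080;  8007 + 4080 = 12087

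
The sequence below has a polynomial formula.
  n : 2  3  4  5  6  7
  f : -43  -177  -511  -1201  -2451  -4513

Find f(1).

Δ: -134, -334, -690, -1250, -2062
Δ²: -200, -356, -560, -812
Δ³: -156, -204, -252
Δ⁴: -48, -48
The fourth differences are constant at -48.
Work back: -156 + 48 = -108;  -200 + 108 = -92;  -134 + 92 = -42;  -43 + 42 = -1

-1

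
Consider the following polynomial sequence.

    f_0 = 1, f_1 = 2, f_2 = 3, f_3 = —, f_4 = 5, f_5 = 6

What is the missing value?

Using the first 3 terms:
1, 1
Constant first difference = 1.
Extend forward: 3 + 1 = 4

4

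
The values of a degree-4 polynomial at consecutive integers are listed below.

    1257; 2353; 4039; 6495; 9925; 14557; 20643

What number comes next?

28459

Δ: 1096  1686  2456  3430  4632  6086
Δ²: 590  770  974  1202  1454
Δ³: 180  204  228  252
Δ⁴: 24  24  24
The fourth differences are constant (24).
252 + 24 = 276;  1454 + 276 = 1730;  6086 + 1730 = 7816;  20643 + 7816 = 28459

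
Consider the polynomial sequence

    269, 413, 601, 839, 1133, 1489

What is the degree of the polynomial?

First differences: 144, 188, 238, 294, 356
Second differences: 44, 50, 56, 62
Third differences: 6, 6, 6
The third differences are constant, so the polynomial has degree 3.

3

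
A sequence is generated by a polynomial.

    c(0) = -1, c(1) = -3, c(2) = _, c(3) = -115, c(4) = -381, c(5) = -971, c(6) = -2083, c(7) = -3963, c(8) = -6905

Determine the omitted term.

Using the last 6 terms:
D1: -266, -590, -1112, -1880, -2942
D2: -324, -522, -768, -1062
D3: -198, -246, -294
D4: -48, -48
Constant fourth difference = -48.
Extend backward: -198 + 48 = -150;  -324 + 150 = -174;  -266 + 174 = -92;  -115 + 92 = -23

-23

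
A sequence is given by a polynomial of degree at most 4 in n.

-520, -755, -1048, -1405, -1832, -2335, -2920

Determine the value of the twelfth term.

D1: -235, -293, -357, -427, -503, -585
D2: -58, -64, -70, -76, -82
D3: -6, -6, -6, -6
Constant third difference = -6, so extend:
-82 − 6 = -88;  -585 − 88 = -673;  -2920 − 673 = -3593
-88 − 6 = -94;  -673 − 94 = -767;  -3593 − 767 = -4360
-94 − 6 = -100;  -767 − 100 = -867;  -4360 − 867 = -5227
-100 − 6 = -106;  -867 − 106 = -973;  -5227 − 973 = -6200
-106 − 6 = -112;  -973 − 112 = -1085;  -6200 − 1085 = -7285

-7285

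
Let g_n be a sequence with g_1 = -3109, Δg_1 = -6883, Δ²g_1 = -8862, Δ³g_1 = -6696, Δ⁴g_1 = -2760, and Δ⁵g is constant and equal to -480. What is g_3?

-25737

Build the table forward from the leading diagonal:
D5: -480  -480  -480
D4: -2760  -3240  -3720
D3: -6696  -9456  -12696
D2: -8862  -15558  -25014
D1: -6883  -15745  -31303
g: -3109  -9992  -25737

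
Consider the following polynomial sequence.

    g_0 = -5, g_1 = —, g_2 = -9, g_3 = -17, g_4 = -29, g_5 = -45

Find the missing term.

-5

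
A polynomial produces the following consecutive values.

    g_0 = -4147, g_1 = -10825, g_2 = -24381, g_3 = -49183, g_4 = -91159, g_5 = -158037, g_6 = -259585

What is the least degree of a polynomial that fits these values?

D1: -6678, -13556, -24802, -41976, -66878, -101548
D2: -6878, -11246, -17174, -24902, -34670
D3: -4368, -5928, -7728, -9768
D4: -1560, -1800, -2040
D5: -240, -240
The fifth differences are constant, so the polynomial has degree 5.

5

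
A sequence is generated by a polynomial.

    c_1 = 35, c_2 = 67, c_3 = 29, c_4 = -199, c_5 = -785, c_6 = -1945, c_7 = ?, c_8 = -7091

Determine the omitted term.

-3943

Using the first 6 terms:
Δ: 32, -38, -228, -586, -1160
Δ²: -70, -190, -358, -574
Δ³: -120, -168, -216
Δ⁴: -48, -48
Constant fourth difference = -48.
Extend forward: -216 − 48 = -264;  -574 − 264 = -838;  -1160 − 838 = -1998;  -1945 − 1998 = -3943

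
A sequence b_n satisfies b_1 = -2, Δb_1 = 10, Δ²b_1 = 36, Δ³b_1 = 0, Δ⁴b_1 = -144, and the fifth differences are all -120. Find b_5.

110

Build the table forward from the leading diagonal:
Δ⁵: -120  -120  -120  -120  -120
Δ⁴: -144  -264  -384  -504  -624
Δ³: 0  -144  -408  -792  -1296
Δ²: 36  36  -108  -516  -1308
Δ: 10  46  82  -26  -542
b: -2  8  54  136  110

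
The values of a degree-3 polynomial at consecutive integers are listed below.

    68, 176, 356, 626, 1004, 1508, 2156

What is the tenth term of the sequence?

First differences: 108 , 180 , 270 , 378 , 504 , 648
Second differences: 72 , 90 , 108 , 126 , 144
Third differences: 18 , 18 , 18 , 18
Constant third difference = 18, so extend:
144 + 18 = 162;  648 + 162 = 810;  2156 + 810 = 2966
162 + 18 = 180;  810 + 180 = 990;  2966 + 990 = 3956
180 + 18 = 198;  990 + 198 = 1188;  3956 + 1188 = 5144

5144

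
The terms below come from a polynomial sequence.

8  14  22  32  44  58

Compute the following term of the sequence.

74

D1: 6 , 8 , 10 , 12 , 14
D2: 2 , 2 , 2 , 2
The second differences are constant (2).
14 + 2 = 16;  58 + 16 = 74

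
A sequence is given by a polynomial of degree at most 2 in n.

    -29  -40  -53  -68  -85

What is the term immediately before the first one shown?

-20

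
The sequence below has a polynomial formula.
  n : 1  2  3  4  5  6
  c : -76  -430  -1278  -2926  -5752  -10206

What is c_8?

-26158

D1: -354, -848, -1648, -2826, -4454
D2: -494, -800, -1178, -1628
D3: -306, -378, -450
D4: -72, -72
Constant fourth difference = -72, so extend:
-450 − 72 = -522;  -1628 − 522 = -2150;  -4454 − 2150 = -6604;  -10206 − 6604 = -16810
-522 − 72 = -594;  -2150 − 594 = -2744;  -6604 − 2744 = -9348;  -16810 − 9348 = -26158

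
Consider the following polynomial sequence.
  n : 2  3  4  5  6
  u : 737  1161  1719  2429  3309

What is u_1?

429

424, 558, 710, 880
134, 152, 170
18, 18
The third differences are constant at 18.
Work back: 134 − 18 = 116;  424 − 116 = 308;  737 − 308 = 429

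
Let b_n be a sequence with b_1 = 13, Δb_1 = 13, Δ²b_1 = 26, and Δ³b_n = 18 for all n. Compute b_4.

148

Build the table forward from the leading diagonal:
D3: 18  18  18  18
D2: 26  44  62  80
D1: 13  39  83  145
b: 13  26  65  148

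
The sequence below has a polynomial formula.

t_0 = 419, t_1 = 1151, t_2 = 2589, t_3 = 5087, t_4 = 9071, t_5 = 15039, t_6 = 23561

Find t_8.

First differences: 732 , 1438 , 2498 , 3984 , 5968 , 8522
Second differences: 706 , 1060 , 1486 , 1984 , 2554
Third differences: 354 , 426 , 498 , 570
Fourth differences: 72 , 72 , 72
The fourth differences are constant (72).
570 + 72 = 642;  2554 + 642 = 3196;  8522 + 3196 = 11718;  23561 + 11718 = 35279
642 + 72 = 714;  3196 + 714 = 3910;  11718 + 3910 = 15628;  35279 + 15628 = 50907

50907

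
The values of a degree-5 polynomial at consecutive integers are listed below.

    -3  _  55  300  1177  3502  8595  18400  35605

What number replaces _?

Using the last 7 terms:
Δ: 245, 877, 2325, 5093, 9805, 17205
Δ²: 632, 1448, 2768, 4712, 7400
Δ³: 816, 1320, 1944, 2688
Δ⁴: 504, 624, 744
Δ⁵: 120, 120
Constant fifth difference = 120.
Extend backward: 504 − 120 = 384;  816 − 384 = 432;  632 − 432 = 200;  245 − 200 = 45;  55 − 45 = 10

10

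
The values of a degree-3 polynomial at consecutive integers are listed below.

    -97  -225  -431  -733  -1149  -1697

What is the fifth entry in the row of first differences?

-548

First differences: -128, -206, -302, -416, -548
Second differences: -78, -96, -114, -132
Third differences: -18, -18, -18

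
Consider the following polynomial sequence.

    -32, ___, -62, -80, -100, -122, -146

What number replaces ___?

-46

Using the last 5 terms:
Δ: -18  -20  -22  -24
Δ²: -2  -2  -2
Constant second difference = -2.
Extend backward: -18 + 2 = -16;  -62 + 16 = -46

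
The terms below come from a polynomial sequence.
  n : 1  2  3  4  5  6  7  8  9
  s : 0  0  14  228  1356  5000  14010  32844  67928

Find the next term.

128016

Δ: 0, 14, 214, 1128, 3644, 9010, 18834, 35084
Δ²: 14, 200, 914, 2516, 5366, 9824, 16250
Δ³: 186, 714, 1602, 2850, 4458, 6426
Δ⁴: 528, 888, 1248, 1608, 1968
Δ⁵: 360, 360, 360, 360
The fifth differences are constant (360).
1968 + 360 = 2328;  6426 + 2328 = 8754;  16250 + 8754 = 25004;  35084 + 25004 = 60088;  67928 + 60088 = 128016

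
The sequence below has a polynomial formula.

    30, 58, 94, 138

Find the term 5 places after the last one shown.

478

Δ: 28 , 36 , 44
Δ²: 8 , 8
Second differences constant at 8.
44 + 8 = 52;  138 + 52 = 190
52 + 8 = 60;  190 + 60 = 250
60 + 8 = 68;  250 + 68 = 318
68 + 8 = 76;  318 + 76 = 394
76 + 8 = 84;  394 + 84 = 478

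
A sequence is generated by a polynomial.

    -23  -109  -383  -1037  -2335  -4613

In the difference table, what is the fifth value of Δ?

-2278

First differences: -86, -274, -654, -1298, -2278
Second differences: -188, -380, -644, -980
Third differences: -192, -264, -336
Fourth differences: -72, -72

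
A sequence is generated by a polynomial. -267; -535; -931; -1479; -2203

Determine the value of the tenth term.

D1: -268  -396  -548  -724
D2: -128  -152  -176
D3: -24  -24
Third differences constant at -24.
-176 − 24 = -200;  -724 − 200 = -924;  -2203 − 924 = -3127
-200 − 24 = -224;  -924 − 224 = -1148;  -3127 − 1148 = -4275
-224 − 24 = -248;  -1148 − 248 = -1396;  -4275 − 1396 = -5671
-248 − 24 = -272;  -1396 − 272 = -1668;  -5671 − 1668 = -7339
-272 − 24 = -296;  -1668 − 296 = -1964;  -7339 − 1964 = -9303

-9303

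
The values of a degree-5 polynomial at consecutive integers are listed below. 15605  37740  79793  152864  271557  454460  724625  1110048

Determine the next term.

1644149

First differences: 22135  42053  73071  118693  182903  270165  385423
Second differences: 19918  31018  45622  64210  87262  115258
Third differences: 11100  14604  18588  23052  27996
Fourth differences: 3504  3984  4464  4944
Fifth differences: 480  480  480
Fifth differences constant at 480.
4944 + 480 = 5424;  27996 + 5424 = 33420;  115258 + 33420 = 148678;  385423 + 148678 = 534101;  1110048 + 534101 = 1644149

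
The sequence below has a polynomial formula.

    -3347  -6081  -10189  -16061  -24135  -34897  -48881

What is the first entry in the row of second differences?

-1374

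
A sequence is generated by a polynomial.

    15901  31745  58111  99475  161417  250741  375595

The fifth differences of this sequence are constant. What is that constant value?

Δ: 15844, 26366, 41364, 61942, 89324, 124854
Δ²: 10522, 14998, 20578, 27382, 35530
Δ³: 4476, 5580, 6804, 8148
Δ⁴: 1104, 1224, 1344
Δ⁵: 120, 120

120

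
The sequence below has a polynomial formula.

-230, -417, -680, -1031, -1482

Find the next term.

-2045

-187 , -263 , -351 , -451
-76 , -88 , -100
-12 , -12
Third differences constant at -12.
-100 − 12 = -112;  -451 − 112 = -563;  -1482 − 563 = -2045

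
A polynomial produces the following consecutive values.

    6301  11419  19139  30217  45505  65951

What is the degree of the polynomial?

D1: 5118, 7720, 11078, 15288, 20446
D2: 2602, 3358, 4210, 5158
D3: 756, 852, 948
D4: 96, 96
The fourth differences are constant, so the polynomial has degree 4.

4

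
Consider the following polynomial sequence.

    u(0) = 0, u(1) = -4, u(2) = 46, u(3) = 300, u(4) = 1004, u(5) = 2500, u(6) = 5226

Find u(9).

First differences: -4  50  254  704  1496  2726
Second differences: 54  204  450  792  1230
Third differences: 150  246  342  438
Fourth differences: 96  96  96
Constant fourth difference = 96, so extend:
438 + 96 = 534;  1230 + 534 = 1764;  2726 + 1764 = 4490;  5226 + 4490 = 9716
534 + 96 = 630;  1764 + 630 = 2394;  4490 + 2394 = 6884;  9716 + 6884 = 16600
630 + 96 = 726;  2394 + 726 = 3120;  6884 + 3120 = 10004;  16600 + 10004 = 26604

26604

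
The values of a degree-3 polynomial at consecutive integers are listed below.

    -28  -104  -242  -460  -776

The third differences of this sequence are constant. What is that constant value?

Δ: -76, -138, -218, -316
Δ²: -62, -80, -98
Δ³: -18, -18

-18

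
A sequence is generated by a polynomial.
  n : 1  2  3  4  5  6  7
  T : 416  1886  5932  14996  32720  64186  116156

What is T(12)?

1068076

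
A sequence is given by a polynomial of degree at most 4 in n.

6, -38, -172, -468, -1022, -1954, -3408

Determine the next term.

First differences: -44 , -134 , -296 , -554 , -932 , -1454
Second differences: -90 , -162 , -258 , -378 , -522
Third differences: -72 , -96 , -120 , -144
Fourth differences: -24 , -24 , -24
Fourth differences constant at -24.
-144 − 24 = -168;  -522 − 168 = -690;  -1454 − 690 = -2144;  -3408 − 2144 = -5552

-5552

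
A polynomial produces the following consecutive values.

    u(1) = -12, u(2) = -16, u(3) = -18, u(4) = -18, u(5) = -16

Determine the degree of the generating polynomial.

2

D1: -4, -2, 0, 2
D2: 2, 2, 2
The second differences are constant, so the polynomial has degree 2.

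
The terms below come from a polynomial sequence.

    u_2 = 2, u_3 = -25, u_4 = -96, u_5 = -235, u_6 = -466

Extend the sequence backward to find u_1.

D1: -27, -71, -139, -231
D2: -44, -68, -92
D3: -24, -24
The third differences are constant at -24.
Work back: -44 + 24 = -20;  -27 + 20 = -7;  2 + 7 = 9

9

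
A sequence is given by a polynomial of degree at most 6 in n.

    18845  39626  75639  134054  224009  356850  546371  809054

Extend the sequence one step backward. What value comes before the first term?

7854

D1: 20781, 36013, 58415, 89955, 132841, 189521, 262683
D2: 15232, 22402, 31540, 42886, 56680, 73162
D3: 7170, 9138, 11346, 13794, 16482
D4: 1968, 2208, 2448, 2688
D5: 240, 240, 240
The fifth differences are constant at 240.
Work back: 1968 − 240 = 1728;  7170 − 1728 = 5442;  15232 − 5442 = 9790;  20781 − 9790 = 10991;  18845 − 10991 = 7854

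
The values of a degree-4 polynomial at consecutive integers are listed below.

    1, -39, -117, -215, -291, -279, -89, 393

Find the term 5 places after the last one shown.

-40 , -78 , -98 , -76 , 12 , 190 , 482
-38 , -20 , 22 , 88 , 178 , 292
18 , 42 , 66 , 90 , 114
24 , 24 , 24 , 24
The fourth differences are constant (24).
114 + 24 = 138;  292 + 138 = 430;  482 + 430 = 912;  393 + 912 = 1305
138 + 24 = 162;  430 + 162 = 592;  912 + 592 = 1504;  1305 + 1504 = 2809
162 + 24 = 186;  592 + 186 = 778;  1504 + 778 = 2282;  2809 + 2282 = 5091
186 + 24 = 210;  778 + 210 = 988;  2282 + 988 = 3270;  5091 + 3270 = 8361
210 + 24 = 234;  988 + 234 = 1222;  3270 + 1222 = 4492;  8361 + 4492 = 12853

12853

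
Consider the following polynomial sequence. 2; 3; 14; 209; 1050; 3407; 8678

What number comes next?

18909

Δ: 1  11  195  841  2357  5271
Δ²: 10  184  646  1516  2914
Δ³: 174  462  870  1398
Δ⁴: 288  408  528
Δ⁵: 120  120
Constant fifth difference = 120, so extend:
528 + 120 = 648;  1398 + 648 = 2046;  2914 + 2046 = 4960;  5271 + 4960 = 10231;  8678 + 10231 = 18909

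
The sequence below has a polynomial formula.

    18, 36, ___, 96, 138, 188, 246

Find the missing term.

Using the last 4 terms:
42, 50, 58
8, 8
Constant second difference = 8.
Extend backward: 42 − 8 = 34;  96 − 34 = 62

62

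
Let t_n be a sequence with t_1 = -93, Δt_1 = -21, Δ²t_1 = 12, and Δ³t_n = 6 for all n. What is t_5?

Build the table forward from the leading diagonal:
Third differences: 6, 6, 6, 6, 6
Second differences: 12, 18, 24, 30, 36
First differences: -21, -9, 9, 33, 63
t: -93, -114, -123, -114, -81

-81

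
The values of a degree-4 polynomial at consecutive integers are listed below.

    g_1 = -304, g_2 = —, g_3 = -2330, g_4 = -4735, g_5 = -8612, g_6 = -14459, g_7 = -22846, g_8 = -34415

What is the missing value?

-971

Using the last 6 terms:
Δ: -2405  -3877  -5847  -8387  -11569
Δ²: -1472  -1970  -2540  -3182
Δ³: -498  -570  -642
Δ⁴: -72  -72
Constant fourth difference = -72.
Extend backward: -498 + 72 = -426;  -1472 + 426 = -1046;  -2405 + 1046 = -1359;  -2330 + 1359 = -971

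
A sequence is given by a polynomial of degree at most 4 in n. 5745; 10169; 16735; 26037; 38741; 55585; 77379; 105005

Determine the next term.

139417

D1: 4424, 6566, 9302, 12704, 16844, 21794, 27626
D2: 2142, 2736, 3402, 4140, 4950, 5832
D3: 594, 666, 738, 810, 882
D4: 72, 72, 72, 72
Constant fourth difference = 72, so extend:
882 + 72 = 954;  5832 + 954 = 6786;  27626 + 6786 = 34412;  105005 + 34412 = 139417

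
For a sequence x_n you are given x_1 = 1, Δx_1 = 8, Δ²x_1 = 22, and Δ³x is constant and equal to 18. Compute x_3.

39

Build the table forward from the leading diagonal:
Third differences: 18, 18, 18
Second differences: 22, 40, 58
First differences: 8, 30, 70
x: 1, 9, 39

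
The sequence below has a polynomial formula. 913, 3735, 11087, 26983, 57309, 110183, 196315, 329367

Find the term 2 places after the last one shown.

2822, 7352, 15896, 30326, 52874, 86132, 133052
4530, 8544, 14430, 22548, 33258, 46920
4014, 5886, 8118, 10710, 13662
1872, 2232, 2592, 2952
360, 360, 360
The fifth differences are constant (360).
2952 + 360 = 3312;  13662 + 3312 = 16974;  46920 + 16974 = 63894;  133052 + 63894 = 196946;  329367 + 196946 = 526313
3312 + 360 = 3672;  16974 + 3672 = 20646;  63894 + 20646 = 84540;  196946 + 84540 = 281486;  526313 + 281486 = 807799

807799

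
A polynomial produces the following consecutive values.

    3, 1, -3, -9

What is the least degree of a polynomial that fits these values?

-2, -4, -6
-2, -2
The second differences are constant, so the polynomial has degree 2.

2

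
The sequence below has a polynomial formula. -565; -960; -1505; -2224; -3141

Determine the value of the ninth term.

-395, -545, -719, -917
-150, -174, -198
-24, -24
The third differences are constant (-24).
-198 − 24 = -222;  -917 − 222 = -1139;  -3141 − 1139 = -4280
-222 − 24 = -246;  -1139 − 246 = -1385;  -4280 − 1385 = -5665
-246 − 24 = -270;  -1385 − 270 = -1655;  -5665 − 1655 = -7320
-270 − 24 = -294;  -1655 − 294 = -1949;  -7320 − 1949 = -9269

-9269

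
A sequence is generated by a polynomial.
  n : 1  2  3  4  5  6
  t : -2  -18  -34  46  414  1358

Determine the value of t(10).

Δ: -16, -16, 80, 368, 944
Δ²: 0, 96, 288, 576
Δ³: 96, 192, 288
Δ⁴: 96, 96
Fourth differences constant at 96.
288 + 96 = 384;  576 + 384 = 960;  944 + 960 = 1904;  1358 + 1904 = 3262
384 + 96 = 480;  960 + 480 = 1440;  1904 + 1440 = 3344;  3262 + 3344 = 6606
480 + 96 = 576;  1440 + 576 = 2016;  3344 + 2016 = 5360;  6606 + 5360 = 11966
576 + 96 = 672;  2016 + 672 = 2688;  5360 + 2688 = 8048;  11966 + 8048 = 20014

20014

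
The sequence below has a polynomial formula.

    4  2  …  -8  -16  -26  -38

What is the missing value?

Using the last 4 terms:
D1: -8, -10, -12
D2: -2, -2
Constant second difference = -2.
Extend backward: -8 + 2 = -6;  -8 + 6 = -2

-2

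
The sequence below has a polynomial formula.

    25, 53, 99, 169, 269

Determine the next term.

405

Δ: 28, 46, 70, 100
Δ²: 18, 24, 30
Δ³: 6, 6
The third differences are constant (6).
30 + 6 = 36;  100 + 36 = 136;  269 + 136 = 405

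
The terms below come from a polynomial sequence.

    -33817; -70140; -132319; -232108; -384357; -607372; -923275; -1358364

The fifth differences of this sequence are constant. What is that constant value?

-360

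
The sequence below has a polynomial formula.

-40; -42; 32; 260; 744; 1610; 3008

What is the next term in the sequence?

Δ: -2 , 74 , 228 , 484 , 866 , 1398
Δ²: 76 , 154 , 256 , 382 , 532
Δ³: 78 , 102 , 126 , 150
Δ⁴: 24 , 24 , 24
Constant fourth difference = 24, so extend:
150 + 24 = 174;  532 + 174 = 706;  1398 + 706 = 2104;  3008 + 2104 = 5112

5112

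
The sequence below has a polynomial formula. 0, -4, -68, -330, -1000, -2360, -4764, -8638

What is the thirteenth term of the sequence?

Δ: -4  -64  -262  -670  -1360  -2404  -3874
Δ²: -60  -198  -408  -690  -1044  -1470
Δ³: -138  -210  -282  -354  -426
Δ⁴: -72  -72  -72  -72
Fourth differences constant at -72.
-426 − 72 = -498;  -1470 − 498 = -1968;  -3874 − 1968 = -5842;  -8638 − 5842 = -14480
-498 − 72 = -570;  -1968 − 570 = -2538;  -5842 − 2538 = -8380;  -14480 − 8380 = -22860
-570 − 72 = -642;  -2538 − 642 = -3180;  -8380 − 3180 = -11560;  -22860 − 11560 = -34420
-642 − 72 = -714;  -3180 − 714 = -3894;  -11560 − 3894 = -15454;  -34420 − 15454 = -49874
-714 − 72 = -786;  -3894 − 786 = -4680;  -15454 − 4680 = -20134;  -49874 − 20134 = -70008

-70008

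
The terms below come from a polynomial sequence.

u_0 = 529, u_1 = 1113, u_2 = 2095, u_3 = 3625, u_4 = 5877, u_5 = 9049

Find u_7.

19065

First differences: 584, 982, 1530, 2252, 3172
Second differences: 398, 548, 722, 920
Third differences: 150, 174, 198
Fourth differences: 24, 24
Constant fourth difference = 24, so extend:
198 + 24 = 222;  920 + 222 = 1142;  3172 + 1142 = 4314;  9049 + 4314 = 13363
222 + 24 = 246;  1142 + 246 = 1388;  4314 + 1388 = 5702;  13363 + 5702 = 19065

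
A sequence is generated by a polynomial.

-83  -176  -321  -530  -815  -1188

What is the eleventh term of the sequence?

-4793

Δ: -93 , -145 , -209 , -285 , -373
Δ²: -52 , -64 , -76 , -88
Δ³: -12 , -12 , -12
The third differences are constant (-12).
-88 − 12 = -100;  -373 − 100 = -473;  -1188 − 473 = -1661
-100 − 12 = -112;  -473 − 112 = -585;  -1661 − 585 = -2246
-112 − 12 = -124;  -585 − 124 = -709;  -2246 − 709 = -2955
-124 − 12 = -136;  -709 − 136 = -845;  -2955 − 845 = -3800
-136 − 12 = -148;  -845 − 148 = -993;  -3800 − 993 = -4793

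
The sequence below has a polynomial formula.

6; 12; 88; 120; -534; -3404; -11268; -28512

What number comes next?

-61490

6  76  32  -654  -2870  -7864  -17244
70  -44  -686  -2216  -4994  -9380
-114  -642  -1530  -2778  -4386
-528  -888  -1248  -1608
-360  -360  -360
Fifth differences constant at -360.
-1608 − 360 = -1968;  -4386 − 1968 = -6354;  -9380 − 6354 = -15734;  -17244 − 15734 = -32978;  -28512 − 32978 = -61490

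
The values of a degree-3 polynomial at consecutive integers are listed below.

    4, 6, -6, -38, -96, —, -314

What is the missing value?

Using the first 5 terms:
2, -12, -32, -58
-14, -20, -26
-6, -6
Constant third difference = -6.
Extend forward: -26 − 6 = -32;  -58 − 32 = -90;  -96 − 90 = -186

-186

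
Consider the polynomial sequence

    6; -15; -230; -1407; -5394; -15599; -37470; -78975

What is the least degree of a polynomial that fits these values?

-21, -215, -1177, -3987, -10205, -21871, -41505
-194, -962, -2810, -6218, -11666, -19634
-768, -1848, -3408, -5448, -7968
-1080, -1560, -2040, -2520
-480, -480, -480
The fifth differences are constant, so the polynomial has degree 5.

5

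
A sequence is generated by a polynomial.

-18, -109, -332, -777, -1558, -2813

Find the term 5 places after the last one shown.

-22708

First differences: -91, -223, -445, -781, -1255
Second differences: -132, -222, -336, -474
Third differences: -90, -114, -138
Fourth differences: -24, -24
Fourth differences constant at -24.
-138 − 24 = -162;  -474 − 162 = -636;  -1255 − 636 = -1891;  -2813 − 1891 = -4704
-162 − 24 = -186;  -636 − 186 = -822;  -1891 − 822 = -2713;  -4704 − 2713 = -7417
-186 − 24 = -210;  -822 − 210 = -1032;  -2713 − 1032 = -3745;  -7417 − 3745 = -11162
-210 − 24 = -234;  -1032 − 234 = -1266;  -3745 − 1266 = -5011;  -11162 − 5011 = -16173
-234 − 24 = -258;  -1266 − 258 = -1524;  -5011 − 1524 = -6535;  -16173 − 6535 = -22708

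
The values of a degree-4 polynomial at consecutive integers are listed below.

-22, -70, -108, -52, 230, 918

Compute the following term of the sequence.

First differences: -48, -38, 56, 282, 688
Second differences: 10, 94, 226, 406
Third differences: 84, 132, 180
Fourth differences: 48, 48
The fourth differences are constant (48).
180 + 48 = 228;  406 + 228 = 634;  688 + 634 = 1322;  918 + 1322 = 2240

2240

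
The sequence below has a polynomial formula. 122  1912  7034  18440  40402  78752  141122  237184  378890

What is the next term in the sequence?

First differences: 1790, 5122, 11406, 21962, 38350, 62370, 96062, 141706
Second differences: 3332, 6284, 10556, 16388, 24020, 33692, 45644
Third differences: 2952, 4272, 5832, 7632, 9672, 11952
Fourth differences: 1320, 1560, 1800, 2040, 2280
Fifth differences: 240, 240, 240, 240
The fifth differences are constant (240).
2280 + 240 = 2520;  11952 + 2520 = 14472;  45644 + 14472 = 60116;  141706 + 60116 = 201822;  378890 + 201822 = 580712

580712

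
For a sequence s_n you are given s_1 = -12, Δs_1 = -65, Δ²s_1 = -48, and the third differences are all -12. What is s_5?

Build the table forward from the leading diagonal:
D3: -12  -12  -12  -12  -12
D2: -48  -60  -72  -84  -96
D1: -65  -113  -173  -245  -329
s: -12  -77  -190  -363  -608

-608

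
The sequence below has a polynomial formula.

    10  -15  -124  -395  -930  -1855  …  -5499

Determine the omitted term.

-3320

Using the first 6 terms:
-25  -109  -271  -535  -925
-84  -162  -264  -390
-78  -102  -126
-24  -24
Constant fourth difference = -24.
Extend forward: -126 − 24 = -150;  -390 − 150 = -540;  -925 − 540 = -1465;  -1855 − 1465 = -3320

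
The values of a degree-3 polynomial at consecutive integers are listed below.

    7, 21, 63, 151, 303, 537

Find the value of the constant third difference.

18

Δ: 14, 42, 88, 152, 234
Δ²: 28, 46, 64, 82
Δ³: 18, 18, 18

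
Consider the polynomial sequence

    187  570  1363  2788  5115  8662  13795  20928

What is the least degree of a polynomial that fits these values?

First differences: 383, 793, 1425, 2327, 3547, 5133, 7133
Second differences: 410, 632, 902, 1220, 1586, 2000
Third differences: 222, 270, 318, 366, 414
Fourth differences: 48, 48, 48, 48
The fourth differences are constant, so the polynomial has degree 4.

4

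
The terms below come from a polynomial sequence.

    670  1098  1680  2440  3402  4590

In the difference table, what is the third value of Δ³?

24

First differences: 428, 582, 760, 962, 1188
Second differences: 154, 178, 202, 226
Third differences: 24, 24, 24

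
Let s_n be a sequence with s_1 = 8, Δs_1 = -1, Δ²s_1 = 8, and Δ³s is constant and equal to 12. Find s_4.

41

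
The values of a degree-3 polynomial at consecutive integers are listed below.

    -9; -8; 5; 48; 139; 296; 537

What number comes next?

1, 13, 43, 91, 157, 241
12, 30, 48, 66, 84
18, 18, 18, 18
The third differences are constant (18).
84 + 18 = 102;  241 + 102 = 343;  537 + 343 = 880

880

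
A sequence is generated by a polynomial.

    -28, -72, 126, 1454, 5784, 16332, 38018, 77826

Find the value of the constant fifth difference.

360

First differences: -44, 198, 1328, 4330, 10548, 21686, 39808
Second differences: 242, 1130, 3002, 6218, 11138, 18122
Third differences: 888, 1872, 3216, 4920, 6984
Fourth differences: 984, 1344, 1704, 2064
Fifth differences: 360, 360, 360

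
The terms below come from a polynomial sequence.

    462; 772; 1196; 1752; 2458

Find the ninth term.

7142

First differences: 310 , 424 , 556 , 706
Second differences: 114 , 132 , 150
Third differences: 18 , 18
The third differences are constant (18).
150 + 18 = 168;  706 + 168 = 874;  2458 + 874 = 3332
168 + 18 = 186;  874 + 186 = 1060;  3332 + 1060 = 4392
186 + 18 = 204;  1060 + 204 = 1264;  4392 + 1264 = 5656
204 + 18 = 222;  1264 + 222 = 1486;  5656 + 1486 = 7142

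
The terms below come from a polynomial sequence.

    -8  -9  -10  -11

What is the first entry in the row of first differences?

First differences: -1, -1, -1

-1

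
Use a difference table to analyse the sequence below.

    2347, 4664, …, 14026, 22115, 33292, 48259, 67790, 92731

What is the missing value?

8395

Using the last 6 terms:
First differences: 8089  11177  14967  19531  24941
Second differences: 3088  3790  4564  5410
Third differences: 702  774  846
Fourth differences: 72  72
Constant fourth difference = 72.
Extend backward: 702 − 72 = 630;  3088 − 630 = 2458;  8089 − 2458 = 5631;  14026 − 5631 = 8395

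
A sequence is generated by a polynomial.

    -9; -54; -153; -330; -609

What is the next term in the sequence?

-1014

First differences: -45, -99, -177, -279
Second differences: -54, -78, -102
Third differences: -24, -24
The third differences are constant (-24).
-102 − 24 = -126;  -279 − 126 = -405;  -609 − 405 = -1014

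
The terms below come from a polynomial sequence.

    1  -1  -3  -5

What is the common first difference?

-2

First differences: -2, -2, -2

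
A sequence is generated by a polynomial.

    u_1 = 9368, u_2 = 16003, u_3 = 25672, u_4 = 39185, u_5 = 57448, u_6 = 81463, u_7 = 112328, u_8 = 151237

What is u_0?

5053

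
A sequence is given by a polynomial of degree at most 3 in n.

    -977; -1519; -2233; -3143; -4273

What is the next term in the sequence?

-5647

Δ: -542 , -714 , -910 , -1130
Δ²: -172 , -196 , -220
Δ³: -24 , -24
The third differences are constant (-24).
-220 − 24 = -244;  -1130 − 244 = -1374;  -4273 − 1374 = -5647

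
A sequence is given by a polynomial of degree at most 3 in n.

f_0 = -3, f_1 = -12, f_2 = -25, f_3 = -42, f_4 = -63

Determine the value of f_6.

-117

D1: -9, -13, -17, -21
D2: -4, -4, -4
The second differences are constant (-4).
-21 − 4 = -25;  -63 − 25 = -88
-25 − 4 = -29;  -88 − 29 = -117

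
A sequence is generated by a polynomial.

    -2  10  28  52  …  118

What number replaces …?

82

Using the first 4 terms:
Δ: 12  18  24
Δ²: 6  6
Constant second difference = 6.
Extend forward: 24 + 6 = 30;  52 + 30 = 82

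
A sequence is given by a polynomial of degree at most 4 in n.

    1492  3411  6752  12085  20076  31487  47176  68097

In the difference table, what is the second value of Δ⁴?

D1: 1919, 3341, 5333, 7991, 11411, 15689, 20921
D2: 1422, 1992, 2658, 3420, 4278, 5232
D3: 570, 666, 762, 858, 954
D4: 96, 96, 96, 96

96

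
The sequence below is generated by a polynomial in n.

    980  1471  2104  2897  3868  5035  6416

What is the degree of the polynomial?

First differences: 491, 633, 793, 971, 1167, 1381
Second differences: 142, 160, 178, 196, 214
Third differences: 18, 18, 18, 18
The third differences are constant, so the polynomial has degree 3.

3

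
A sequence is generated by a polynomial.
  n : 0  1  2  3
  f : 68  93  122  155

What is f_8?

25, 29, 33
4, 4
The second differences are constant (4).
33 + 4 = 37;  155 + 37 = 192
37 + 4 = 41;  192 + 41 = 233
41 + 4 = 45;  233 + 45 = 278
45 + 4 = 49;  278 + 49 = 327
49 + 4 = 53;  327 + 53 = 380

380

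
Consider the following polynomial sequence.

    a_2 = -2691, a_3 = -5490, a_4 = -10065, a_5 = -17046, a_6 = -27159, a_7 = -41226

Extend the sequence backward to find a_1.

First differences: -2799, -4575, -6981, -10113, -14067
Second differences: -1776, -2406, -3132, -3954
Third differences: -630, -726, -822
Fourth differences: -96, -96
The fourth differences are constant at -96.
Work back: -630 + 96 = -534;  -1776 + 534 = -1242;  -2799 + 1242 = -1557;  -2691 + 1557 = -1134

-1134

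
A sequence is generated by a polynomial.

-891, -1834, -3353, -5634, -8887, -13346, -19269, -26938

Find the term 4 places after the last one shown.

First differences: -943 , -1519 , -2281 , -3253 , -4459 , -5923 , -7669
Second differences: -576 , -762 , -972 , -1206 , -1464 , -1746
Third differences: -186 , -210 , -234 , -258 , -282
Fourth differences: -24 , -24 , -24 , -24
Fourth differences constant at -24.
-282 − 24 = -306;  -1746 − 306 = -2052;  -7669 − 2052 = -9721;  -26938 − 9721 = -36659
-306 − 24 = -330;  -2052 − 330 = -2382;  -9721 − 2382 = -12103;  -36659 − 12103 = -48762
-330 − 24 = -354;  -2382 − 354 = -2736;  -12103 − 2736 = -14839;  -48762 − 14839 = -63601
-354 − 24 = -378;  -2736 − 378 = -3114;  -14839 − 3114 = -17953;  -63601 − 17953 = -81554

-81554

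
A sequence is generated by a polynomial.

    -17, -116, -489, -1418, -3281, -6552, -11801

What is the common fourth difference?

-96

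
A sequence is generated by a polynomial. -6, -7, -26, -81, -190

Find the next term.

First differences: -1 , -19 , -55 , -109
Second differences: -18 , -36 , -54
Third differences: -18 , -18
The third differences are constant (-18).
-54 − 18 = -72;  -109 − 72 = -181;  -190 − 181 = -371

-371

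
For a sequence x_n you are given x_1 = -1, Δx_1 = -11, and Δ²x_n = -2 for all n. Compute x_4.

-40

Build the table forward from the leading diagonal:
Δ²: -2  -2  -2  -2
Δ: -11  -13  -15  -17
x: -1  -12  -25  -40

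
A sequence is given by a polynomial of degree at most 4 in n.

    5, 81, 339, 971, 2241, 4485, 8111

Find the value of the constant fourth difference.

72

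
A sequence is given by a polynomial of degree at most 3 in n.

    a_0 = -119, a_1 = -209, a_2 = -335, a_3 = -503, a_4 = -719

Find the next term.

-989

Δ: -90 , -126 , -168 , -216
Δ²: -36 , -42 , -48
Δ³: -6 , -6
The third differences are constant (-6).
-48 − 6 = -54;  -216 − 54 = -270;  -719 − 270 = -989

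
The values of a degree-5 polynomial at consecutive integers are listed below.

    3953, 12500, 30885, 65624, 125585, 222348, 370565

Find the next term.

D1: 8547, 18385, 34739, 59961, 96763, 148217
D2: 9838, 16354, 25222, 36802, 51454
D3: 6516, 8868, 11580, 14652
D4: 2352, 2712, 3072
D5: 360, 360
Constant fifth difference = 360, so extend:
3072 + 360 = 3432;  14652 + 3432 = 18084;  51454 + 18084 = 69538;  148217 + 69538 = 217755;  370565 + 217755 = 588320

588320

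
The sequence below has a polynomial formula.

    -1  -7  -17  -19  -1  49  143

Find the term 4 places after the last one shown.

First differences: -6, -10, -2, 18, 50, 94
Second differences: -4, 8, 20, 32, 44
Third differences: 12, 12, 12, 12
Constant third difference = 12, so extend:
44 + 12 = 56;  94 + 56 = 150;  143 + 150 = 293
56 + 12 = 68;  150 + 68 = 218;  293 + 218 = 511
68 + 12 = 80;  218 + 80 = 298;  511 + 298 = 809
80 + 12 = 92;  298 + 92 = 390;  809 + 390 = 1199

1199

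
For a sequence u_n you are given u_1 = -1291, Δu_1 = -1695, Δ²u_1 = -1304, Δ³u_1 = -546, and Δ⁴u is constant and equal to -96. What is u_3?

-5985

Build the table forward from the leading diagonal:
Δ⁴: -96, -96, -96
Δ³: -546, -642, -738
Δ²: -1304, -1850, -2492
Δ: -1695, -2999, -4849
u: -1291, -2986, -5985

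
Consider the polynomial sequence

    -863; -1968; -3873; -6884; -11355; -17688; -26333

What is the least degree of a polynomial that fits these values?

4

D1: -1105, -1905, -3011, -4471, -6333, -8645
D2: -800, -1106, -1460, -1862, -2312
D3: -306, -354, -402, -450
D4: -48, -48, -48
The fourth differences are constant, so the polynomial has degree 4.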